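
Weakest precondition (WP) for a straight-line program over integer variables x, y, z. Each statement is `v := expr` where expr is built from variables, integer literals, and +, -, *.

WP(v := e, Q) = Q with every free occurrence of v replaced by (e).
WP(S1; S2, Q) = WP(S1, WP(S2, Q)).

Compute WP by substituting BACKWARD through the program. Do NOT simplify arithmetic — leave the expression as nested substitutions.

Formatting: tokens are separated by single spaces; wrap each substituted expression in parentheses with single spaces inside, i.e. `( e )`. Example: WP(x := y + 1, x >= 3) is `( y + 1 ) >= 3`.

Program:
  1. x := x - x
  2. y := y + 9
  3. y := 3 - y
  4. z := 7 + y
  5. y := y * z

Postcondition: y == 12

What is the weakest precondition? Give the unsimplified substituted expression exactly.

Answer: ( ( 3 - ( y + 9 ) ) * ( 7 + ( 3 - ( y + 9 ) ) ) ) == 12

Derivation:
post: y == 12
stmt 5: y := y * z  -- replace 1 occurrence(s) of y with (y * z)
  => ( y * z ) == 12
stmt 4: z := 7 + y  -- replace 1 occurrence(s) of z with (7 + y)
  => ( y * ( 7 + y ) ) == 12
stmt 3: y := 3 - y  -- replace 2 occurrence(s) of y with (3 - y)
  => ( ( 3 - y ) * ( 7 + ( 3 - y ) ) ) == 12
stmt 2: y := y + 9  -- replace 2 occurrence(s) of y with (y + 9)
  => ( ( 3 - ( y + 9 ) ) * ( 7 + ( 3 - ( y + 9 ) ) ) ) == 12
stmt 1: x := x - x  -- replace 0 occurrence(s) of x with (x - x)
  => ( ( 3 - ( y + 9 ) ) * ( 7 + ( 3 - ( y + 9 ) ) ) ) == 12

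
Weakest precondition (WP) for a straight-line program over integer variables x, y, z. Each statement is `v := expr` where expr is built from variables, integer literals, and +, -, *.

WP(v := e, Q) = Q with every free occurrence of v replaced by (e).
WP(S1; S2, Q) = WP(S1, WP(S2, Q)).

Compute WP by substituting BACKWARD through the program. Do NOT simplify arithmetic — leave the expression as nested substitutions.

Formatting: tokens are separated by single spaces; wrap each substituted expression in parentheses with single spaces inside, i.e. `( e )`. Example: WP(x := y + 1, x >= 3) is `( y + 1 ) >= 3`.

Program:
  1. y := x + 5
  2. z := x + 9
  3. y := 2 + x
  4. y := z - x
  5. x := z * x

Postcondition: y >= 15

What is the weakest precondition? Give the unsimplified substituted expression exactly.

Answer: ( ( x + 9 ) - x ) >= 15

Derivation:
post: y >= 15
stmt 5: x := z * x  -- replace 0 occurrence(s) of x with (z * x)
  => y >= 15
stmt 4: y := z - x  -- replace 1 occurrence(s) of y with (z - x)
  => ( z - x ) >= 15
stmt 3: y := 2 + x  -- replace 0 occurrence(s) of y with (2 + x)
  => ( z - x ) >= 15
stmt 2: z := x + 9  -- replace 1 occurrence(s) of z with (x + 9)
  => ( ( x + 9 ) - x ) >= 15
stmt 1: y := x + 5  -- replace 0 occurrence(s) of y with (x + 5)
  => ( ( x + 9 ) - x ) >= 15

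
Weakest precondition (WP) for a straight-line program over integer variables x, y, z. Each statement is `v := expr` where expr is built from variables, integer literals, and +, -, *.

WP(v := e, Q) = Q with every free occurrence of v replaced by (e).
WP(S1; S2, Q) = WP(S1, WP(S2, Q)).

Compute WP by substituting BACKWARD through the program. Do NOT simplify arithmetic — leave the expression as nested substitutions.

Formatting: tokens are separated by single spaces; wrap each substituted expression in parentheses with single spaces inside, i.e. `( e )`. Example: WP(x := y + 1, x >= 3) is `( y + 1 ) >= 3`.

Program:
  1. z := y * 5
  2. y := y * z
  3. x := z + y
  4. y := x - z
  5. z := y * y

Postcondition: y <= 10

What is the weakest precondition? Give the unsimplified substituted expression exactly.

post: y <= 10
stmt 5: z := y * y  -- replace 0 occurrence(s) of z with (y * y)
  => y <= 10
stmt 4: y := x - z  -- replace 1 occurrence(s) of y with (x - z)
  => ( x - z ) <= 10
stmt 3: x := z + y  -- replace 1 occurrence(s) of x with (z + y)
  => ( ( z + y ) - z ) <= 10
stmt 2: y := y * z  -- replace 1 occurrence(s) of y with (y * z)
  => ( ( z + ( y * z ) ) - z ) <= 10
stmt 1: z := y * 5  -- replace 3 occurrence(s) of z with (y * 5)
  => ( ( ( y * 5 ) + ( y * ( y * 5 ) ) ) - ( y * 5 ) ) <= 10

Answer: ( ( ( y * 5 ) + ( y * ( y * 5 ) ) ) - ( y * 5 ) ) <= 10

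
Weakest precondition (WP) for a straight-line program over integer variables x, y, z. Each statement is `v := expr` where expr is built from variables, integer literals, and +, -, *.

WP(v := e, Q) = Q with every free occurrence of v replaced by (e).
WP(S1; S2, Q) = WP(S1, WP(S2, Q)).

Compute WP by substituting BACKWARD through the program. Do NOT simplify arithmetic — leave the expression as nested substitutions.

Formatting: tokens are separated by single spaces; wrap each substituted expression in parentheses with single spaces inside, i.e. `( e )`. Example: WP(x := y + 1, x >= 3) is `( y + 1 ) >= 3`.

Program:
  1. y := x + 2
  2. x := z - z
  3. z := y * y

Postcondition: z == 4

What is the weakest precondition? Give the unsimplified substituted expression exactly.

post: z == 4
stmt 3: z := y * y  -- replace 1 occurrence(s) of z with (y * y)
  => ( y * y ) == 4
stmt 2: x := z - z  -- replace 0 occurrence(s) of x with (z - z)
  => ( y * y ) == 4
stmt 1: y := x + 2  -- replace 2 occurrence(s) of y with (x + 2)
  => ( ( x + 2 ) * ( x + 2 ) ) == 4

Answer: ( ( x + 2 ) * ( x + 2 ) ) == 4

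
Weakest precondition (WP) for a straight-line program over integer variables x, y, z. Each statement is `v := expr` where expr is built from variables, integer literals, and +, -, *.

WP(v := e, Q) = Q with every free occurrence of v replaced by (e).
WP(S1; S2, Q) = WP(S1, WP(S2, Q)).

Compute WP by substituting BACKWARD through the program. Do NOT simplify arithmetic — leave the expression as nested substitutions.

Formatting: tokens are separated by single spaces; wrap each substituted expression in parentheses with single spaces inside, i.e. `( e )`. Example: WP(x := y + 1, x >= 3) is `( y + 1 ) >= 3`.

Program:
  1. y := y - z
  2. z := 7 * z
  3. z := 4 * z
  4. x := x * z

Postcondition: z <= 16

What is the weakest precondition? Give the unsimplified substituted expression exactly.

post: z <= 16
stmt 4: x := x * z  -- replace 0 occurrence(s) of x with (x * z)
  => z <= 16
stmt 3: z := 4 * z  -- replace 1 occurrence(s) of z with (4 * z)
  => ( 4 * z ) <= 16
stmt 2: z := 7 * z  -- replace 1 occurrence(s) of z with (7 * z)
  => ( 4 * ( 7 * z ) ) <= 16
stmt 1: y := y - z  -- replace 0 occurrence(s) of y with (y - z)
  => ( 4 * ( 7 * z ) ) <= 16

Answer: ( 4 * ( 7 * z ) ) <= 16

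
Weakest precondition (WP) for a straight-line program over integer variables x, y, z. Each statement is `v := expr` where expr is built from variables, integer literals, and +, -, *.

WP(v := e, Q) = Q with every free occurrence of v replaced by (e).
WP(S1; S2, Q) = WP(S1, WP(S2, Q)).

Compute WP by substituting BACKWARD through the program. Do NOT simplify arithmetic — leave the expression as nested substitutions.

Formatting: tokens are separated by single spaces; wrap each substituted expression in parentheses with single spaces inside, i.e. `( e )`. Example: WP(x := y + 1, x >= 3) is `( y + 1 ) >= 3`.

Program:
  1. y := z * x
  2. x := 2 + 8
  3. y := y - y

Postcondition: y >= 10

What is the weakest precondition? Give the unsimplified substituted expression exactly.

Answer: ( ( z * x ) - ( z * x ) ) >= 10

Derivation:
post: y >= 10
stmt 3: y := y - y  -- replace 1 occurrence(s) of y with (y - y)
  => ( y - y ) >= 10
stmt 2: x := 2 + 8  -- replace 0 occurrence(s) of x with (2 + 8)
  => ( y - y ) >= 10
stmt 1: y := z * x  -- replace 2 occurrence(s) of y with (z * x)
  => ( ( z * x ) - ( z * x ) ) >= 10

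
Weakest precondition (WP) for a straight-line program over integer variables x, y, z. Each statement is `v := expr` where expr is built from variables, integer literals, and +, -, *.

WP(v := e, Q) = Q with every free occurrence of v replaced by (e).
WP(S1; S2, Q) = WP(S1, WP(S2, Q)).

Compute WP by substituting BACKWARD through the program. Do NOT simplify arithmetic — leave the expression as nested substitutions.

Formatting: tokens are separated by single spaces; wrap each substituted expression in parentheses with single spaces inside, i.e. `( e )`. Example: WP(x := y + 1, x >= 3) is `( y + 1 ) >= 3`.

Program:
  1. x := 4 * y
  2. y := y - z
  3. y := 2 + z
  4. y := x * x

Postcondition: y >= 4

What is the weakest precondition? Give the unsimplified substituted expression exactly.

post: y >= 4
stmt 4: y := x * x  -- replace 1 occurrence(s) of y with (x * x)
  => ( x * x ) >= 4
stmt 3: y := 2 + z  -- replace 0 occurrence(s) of y with (2 + z)
  => ( x * x ) >= 4
stmt 2: y := y - z  -- replace 0 occurrence(s) of y with (y - z)
  => ( x * x ) >= 4
stmt 1: x := 4 * y  -- replace 2 occurrence(s) of x with (4 * y)
  => ( ( 4 * y ) * ( 4 * y ) ) >= 4

Answer: ( ( 4 * y ) * ( 4 * y ) ) >= 4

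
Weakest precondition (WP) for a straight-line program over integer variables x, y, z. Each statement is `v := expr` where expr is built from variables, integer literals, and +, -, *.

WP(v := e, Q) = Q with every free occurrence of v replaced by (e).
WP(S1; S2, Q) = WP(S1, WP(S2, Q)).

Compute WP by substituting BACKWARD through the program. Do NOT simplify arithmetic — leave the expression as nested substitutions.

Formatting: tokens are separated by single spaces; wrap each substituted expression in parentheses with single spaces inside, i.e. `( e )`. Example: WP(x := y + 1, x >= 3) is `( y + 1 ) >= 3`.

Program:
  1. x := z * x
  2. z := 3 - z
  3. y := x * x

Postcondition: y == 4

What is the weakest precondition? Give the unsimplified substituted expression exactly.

post: y == 4
stmt 3: y := x * x  -- replace 1 occurrence(s) of y with (x * x)
  => ( x * x ) == 4
stmt 2: z := 3 - z  -- replace 0 occurrence(s) of z with (3 - z)
  => ( x * x ) == 4
stmt 1: x := z * x  -- replace 2 occurrence(s) of x with (z * x)
  => ( ( z * x ) * ( z * x ) ) == 4

Answer: ( ( z * x ) * ( z * x ) ) == 4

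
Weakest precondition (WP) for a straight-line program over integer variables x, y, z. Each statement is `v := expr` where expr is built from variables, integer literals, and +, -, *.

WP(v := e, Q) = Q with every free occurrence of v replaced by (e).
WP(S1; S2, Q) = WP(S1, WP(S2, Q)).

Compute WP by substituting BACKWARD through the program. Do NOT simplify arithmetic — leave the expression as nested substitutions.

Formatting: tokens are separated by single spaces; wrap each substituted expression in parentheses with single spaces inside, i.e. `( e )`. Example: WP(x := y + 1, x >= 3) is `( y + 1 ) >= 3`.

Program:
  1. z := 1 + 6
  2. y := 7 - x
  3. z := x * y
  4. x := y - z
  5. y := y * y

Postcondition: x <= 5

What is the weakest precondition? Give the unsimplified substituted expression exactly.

post: x <= 5
stmt 5: y := y * y  -- replace 0 occurrence(s) of y with (y * y)
  => x <= 5
stmt 4: x := y - z  -- replace 1 occurrence(s) of x with (y - z)
  => ( y - z ) <= 5
stmt 3: z := x * y  -- replace 1 occurrence(s) of z with (x * y)
  => ( y - ( x * y ) ) <= 5
stmt 2: y := 7 - x  -- replace 2 occurrence(s) of y with (7 - x)
  => ( ( 7 - x ) - ( x * ( 7 - x ) ) ) <= 5
stmt 1: z := 1 + 6  -- replace 0 occurrence(s) of z with (1 + 6)
  => ( ( 7 - x ) - ( x * ( 7 - x ) ) ) <= 5

Answer: ( ( 7 - x ) - ( x * ( 7 - x ) ) ) <= 5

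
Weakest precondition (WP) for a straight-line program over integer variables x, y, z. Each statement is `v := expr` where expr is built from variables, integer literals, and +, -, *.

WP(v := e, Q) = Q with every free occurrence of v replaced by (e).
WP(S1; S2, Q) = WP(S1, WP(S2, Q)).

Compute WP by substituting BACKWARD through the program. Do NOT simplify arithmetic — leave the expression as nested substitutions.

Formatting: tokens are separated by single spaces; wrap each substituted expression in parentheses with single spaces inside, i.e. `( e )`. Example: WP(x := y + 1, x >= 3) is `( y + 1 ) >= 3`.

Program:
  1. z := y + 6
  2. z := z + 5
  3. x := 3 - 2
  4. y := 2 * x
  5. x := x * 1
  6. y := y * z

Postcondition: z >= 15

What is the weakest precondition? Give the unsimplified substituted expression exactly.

Answer: ( ( y + 6 ) + 5 ) >= 15

Derivation:
post: z >= 15
stmt 6: y := y * z  -- replace 0 occurrence(s) of y with (y * z)
  => z >= 15
stmt 5: x := x * 1  -- replace 0 occurrence(s) of x with (x * 1)
  => z >= 15
stmt 4: y := 2 * x  -- replace 0 occurrence(s) of y with (2 * x)
  => z >= 15
stmt 3: x := 3 - 2  -- replace 0 occurrence(s) of x with (3 - 2)
  => z >= 15
stmt 2: z := z + 5  -- replace 1 occurrence(s) of z with (z + 5)
  => ( z + 5 ) >= 15
stmt 1: z := y + 6  -- replace 1 occurrence(s) of z with (y + 6)
  => ( ( y + 6 ) + 5 ) >= 15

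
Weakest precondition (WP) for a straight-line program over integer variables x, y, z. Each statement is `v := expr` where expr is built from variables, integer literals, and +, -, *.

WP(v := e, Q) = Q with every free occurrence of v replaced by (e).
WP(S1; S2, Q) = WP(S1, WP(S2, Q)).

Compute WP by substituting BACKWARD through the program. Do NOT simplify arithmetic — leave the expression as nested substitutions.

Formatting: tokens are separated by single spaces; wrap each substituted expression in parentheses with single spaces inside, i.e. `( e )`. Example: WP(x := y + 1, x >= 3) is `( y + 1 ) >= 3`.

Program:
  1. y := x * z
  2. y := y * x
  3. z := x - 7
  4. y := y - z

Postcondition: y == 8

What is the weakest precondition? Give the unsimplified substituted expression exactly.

Answer: ( ( ( x * z ) * x ) - ( x - 7 ) ) == 8

Derivation:
post: y == 8
stmt 4: y := y - z  -- replace 1 occurrence(s) of y with (y - z)
  => ( y - z ) == 8
stmt 3: z := x - 7  -- replace 1 occurrence(s) of z with (x - 7)
  => ( y - ( x - 7 ) ) == 8
stmt 2: y := y * x  -- replace 1 occurrence(s) of y with (y * x)
  => ( ( y * x ) - ( x - 7 ) ) == 8
stmt 1: y := x * z  -- replace 1 occurrence(s) of y with (x * z)
  => ( ( ( x * z ) * x ) - ( x - 7 ) ) == 8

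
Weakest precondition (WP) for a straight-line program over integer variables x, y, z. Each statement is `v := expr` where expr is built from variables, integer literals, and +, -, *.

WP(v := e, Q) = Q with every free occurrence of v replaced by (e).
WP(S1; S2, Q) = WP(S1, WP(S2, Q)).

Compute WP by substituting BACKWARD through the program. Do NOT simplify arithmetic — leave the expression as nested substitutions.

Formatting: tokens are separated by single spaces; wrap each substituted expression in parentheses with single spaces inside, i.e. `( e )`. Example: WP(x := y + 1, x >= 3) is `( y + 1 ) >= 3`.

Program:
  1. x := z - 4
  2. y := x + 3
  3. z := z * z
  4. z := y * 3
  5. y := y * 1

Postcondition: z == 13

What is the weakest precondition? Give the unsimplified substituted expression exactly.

post: z == 13
stmt 5: y := y * 1  -- replace 0 occurrence(s) of y with (y * 1)
  => z == 13
stmt 4: z := y * 3  -- replace 1 occurrence(s) of z with (y * 3)
  => ( y * 3 ) == 13
stmt 3: z := z * z  -- replace 0 occurrence(s) of z with (z * z)
  => ( y * 3 ) == 13
stmt 2: y := x + 3  -- replace 1 occurrence(s) of y with (x + 3)
  => ( ( x + 3 ) * 3 ) == 13
stmt 1: x := z - 4  -- replace 1 occurrence(s) of x with (z - 4)
  => ( ( ( z - 4 ) + 3 ) * 3 ) == 13

Answer: ( ( ( z - 4 ) + 3 ) * 3 ) == 13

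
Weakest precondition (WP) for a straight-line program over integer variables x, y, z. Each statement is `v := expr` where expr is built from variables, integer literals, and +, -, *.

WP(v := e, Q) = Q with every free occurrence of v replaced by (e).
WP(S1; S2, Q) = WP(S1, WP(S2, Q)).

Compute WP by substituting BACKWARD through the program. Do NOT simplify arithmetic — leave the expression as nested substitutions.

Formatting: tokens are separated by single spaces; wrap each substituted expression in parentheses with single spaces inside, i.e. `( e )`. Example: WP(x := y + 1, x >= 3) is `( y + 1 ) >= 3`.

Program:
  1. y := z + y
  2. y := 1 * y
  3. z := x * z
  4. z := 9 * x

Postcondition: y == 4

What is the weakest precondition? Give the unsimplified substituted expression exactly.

Answer: ( 1 * ( z + y ) ) == 4

Derivation:
post: y == 4
stmt 4: z := 9 * x  -- replace 0 occurrence(s) of z with (9 * x)
  => y == 4
stmt 3: z := x * z  -- replace 0 occurrence(s) of z with (x * z)
  => y == 4
stmt 2: y := 1 * y  -- replace 1 occurrence(s) of y with (1 * y)
  => ( 1 * y ) == 4
stmt 1: y := z + y  -- replace 1 occurrence(s) of y with (z + y)
  => ( 1 * ( z + y ) ) == 4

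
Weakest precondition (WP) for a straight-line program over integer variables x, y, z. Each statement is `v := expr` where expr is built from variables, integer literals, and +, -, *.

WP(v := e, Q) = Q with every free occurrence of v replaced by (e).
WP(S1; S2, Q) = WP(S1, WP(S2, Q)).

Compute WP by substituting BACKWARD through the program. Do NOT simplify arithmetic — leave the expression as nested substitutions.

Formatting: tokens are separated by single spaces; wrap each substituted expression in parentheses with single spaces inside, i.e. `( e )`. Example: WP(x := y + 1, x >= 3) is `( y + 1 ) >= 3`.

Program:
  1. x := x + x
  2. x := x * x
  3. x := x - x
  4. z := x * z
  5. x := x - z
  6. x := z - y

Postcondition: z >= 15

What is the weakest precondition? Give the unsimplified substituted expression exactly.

Answer: ( ( ( ( x + x ) * ( x + x ) ) - ( ( x + x ) * ( x + x ) ) ) * z ) >= 15

Derivation:
post: z >= 15
stmt 6: x := z - y  -- replace 0 occurrence(s) of x with (z - y)
  => z >= 15
stmt 5: x := x - z  -- replace 0 occurrence(s) of x with (x - z)
  => z >= 15
stmt 4: z := x * z  -- replace 1 occurrence(s) of z with (x * z)
  => ( x * z ) >= 15
stmt 3: x := x - x  -- replace 1 occurrence(s) of x with (x - x)
  => ( ( x - x ) * z ) >= 15
stmt 2: x := x * x  -- replace 2 occurrence(s) of x with (x * x)
  => ( ( ( x * x ) - ( x * x ) ) * z ) >= 15
stmt 1: x := x + x  -- replace 4 occurrence(s) of x with (x + x)
  => ( ( ( ( x + x ) * ( x + x ) ) - ( ( x + x ) * ( x + x ) ) ) * z ) >= 15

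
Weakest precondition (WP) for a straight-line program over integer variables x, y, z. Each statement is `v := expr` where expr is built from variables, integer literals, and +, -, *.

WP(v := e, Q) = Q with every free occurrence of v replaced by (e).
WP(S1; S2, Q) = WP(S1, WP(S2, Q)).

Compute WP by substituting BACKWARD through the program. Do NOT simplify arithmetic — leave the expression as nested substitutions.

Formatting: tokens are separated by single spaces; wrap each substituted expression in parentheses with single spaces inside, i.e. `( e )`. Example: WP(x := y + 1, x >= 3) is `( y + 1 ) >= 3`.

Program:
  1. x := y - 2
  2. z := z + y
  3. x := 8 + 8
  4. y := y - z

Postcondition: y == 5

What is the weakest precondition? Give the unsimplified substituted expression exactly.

Answer: ( y - ( z + y ) ) == 5

Derivation:
post: y == 5
stmt 4: y := y - z  -- replace 1 occurrence(s) of y with (y - z)
  => ( y - z ) == 5
stmt 3: x := 8 + 8  -- replace 0 occurrence(s) of x with (8 + 8)
  => ( y - z ) == 5
stmt 2: z := z + y  -- replace 1 occurrence(s) of z with (z + y)
  => ( y - ( z + y ) ) == 5
stmt 1: x := y - 2  -- replace 0 occurrence(s) of x with (y - 2)
  => ( y - ( z + y ) ) == 5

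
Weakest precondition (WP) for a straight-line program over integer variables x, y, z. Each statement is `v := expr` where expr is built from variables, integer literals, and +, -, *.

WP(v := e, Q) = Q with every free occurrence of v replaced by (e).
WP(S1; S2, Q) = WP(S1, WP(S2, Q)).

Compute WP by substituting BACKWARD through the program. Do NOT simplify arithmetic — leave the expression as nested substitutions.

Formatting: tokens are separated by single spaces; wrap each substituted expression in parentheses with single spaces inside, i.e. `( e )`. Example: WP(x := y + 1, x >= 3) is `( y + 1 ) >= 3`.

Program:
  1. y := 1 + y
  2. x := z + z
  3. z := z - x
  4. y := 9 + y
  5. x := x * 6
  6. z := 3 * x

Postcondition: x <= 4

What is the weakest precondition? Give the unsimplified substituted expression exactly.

Answer: ( ( z + z ) * 6 ) <= 4

Derivation:
post: x <= 4
stmt 6: z := 3 * x  -- replace 0 occurrence(s) of z with (3 * x)
  => x <= 4
stmt 5: x := x * 6  -- replace 1 occurrence(s) of x with (x * 6)
  => ( x * 6 ) <= 4
stmt 4: y := 9 + y  -- replace 0 occurrence(s) of y with (9 + y)
  => ( x * 6 ) <= 4
stmt 3: z := z - x  -- replace 0 occurrence(s) of z with (z - x)
  => ( x * 6 ) <= 4
stmt 2: x := z + z  -- replace 1 occurrence(s) of x with (z + z)
  => ( ( z + z ) * 6 ) <= 4
stmt 1: y := 1 + y  -- replace 0 occurrence(s) of y with (1 + y)
  => ( ( z + z ) * 6 ) <= 4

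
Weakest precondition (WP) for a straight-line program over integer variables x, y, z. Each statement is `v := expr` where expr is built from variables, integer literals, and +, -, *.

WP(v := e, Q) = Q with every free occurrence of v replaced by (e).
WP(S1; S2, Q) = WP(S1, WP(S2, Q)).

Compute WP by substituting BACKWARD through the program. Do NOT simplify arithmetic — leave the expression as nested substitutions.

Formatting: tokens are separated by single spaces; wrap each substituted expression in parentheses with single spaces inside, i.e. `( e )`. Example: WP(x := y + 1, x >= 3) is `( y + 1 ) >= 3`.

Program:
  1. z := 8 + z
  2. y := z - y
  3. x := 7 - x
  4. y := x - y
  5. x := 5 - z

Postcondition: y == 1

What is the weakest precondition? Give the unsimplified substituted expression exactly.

post: y == 1
stmt 5: x := 5 - z  -- replace 0 occurrence(s) of x with (5 - z)
  => y == 1
stmt 4: y := x - y  -- replace 1 occurrence(s) of y with (x - y)
  => ( x - y ) == 1
stmt 3: x := 7 - x  -- replace 1 occurrence(s) of x with (7 - x)
  => ( ( 7 - x ) - y ) == 1
stmt 2: y := z - y  -- replace 1 occurrence(s) of y with (z - y)
  => ( ( 7 - x ) - ( z - y ) ) == 1
stmt 1: z := 8 + z  -- replace 1 occurrence(s) of z with (8 + z)
  => ( ( 7 - x ) - ( ( 8 + z ) - y ) ) == 1

Answer: ( ( 7 - x ) - ( ( 8 + z ) - y ) ) == 1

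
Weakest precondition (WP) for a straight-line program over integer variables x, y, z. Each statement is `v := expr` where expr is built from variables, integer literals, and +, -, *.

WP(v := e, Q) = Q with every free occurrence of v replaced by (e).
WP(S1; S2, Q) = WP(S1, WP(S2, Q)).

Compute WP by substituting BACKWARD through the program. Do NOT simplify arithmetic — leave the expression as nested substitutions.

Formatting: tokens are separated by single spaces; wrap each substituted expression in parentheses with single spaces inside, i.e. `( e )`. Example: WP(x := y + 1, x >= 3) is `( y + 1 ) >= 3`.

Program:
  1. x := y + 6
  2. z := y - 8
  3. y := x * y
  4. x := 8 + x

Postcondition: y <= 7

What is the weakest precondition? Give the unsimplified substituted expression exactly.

post: y <= 7
stmt 4: x := 8 + x  -- replace 0 occurrence(s) of x with (8 + x)
  => y <= 7
stmt 3: y := x * y  -- replace 1 occurrence(s) of y with (x * y)
  => ( x * y ) <= 7
stmt 2: z := y - 8  -- replace 0 occurrence(s) of z with (y - 8)
  => ( x * y ) <= 7
stmt 1: x := y + 6  -- replace 1 occurrence(s) of x with (y + 6)
  => ( ( y + 6 ) * y ) <= 7

Answer: ( ( y + 6 ) * y ) <= 7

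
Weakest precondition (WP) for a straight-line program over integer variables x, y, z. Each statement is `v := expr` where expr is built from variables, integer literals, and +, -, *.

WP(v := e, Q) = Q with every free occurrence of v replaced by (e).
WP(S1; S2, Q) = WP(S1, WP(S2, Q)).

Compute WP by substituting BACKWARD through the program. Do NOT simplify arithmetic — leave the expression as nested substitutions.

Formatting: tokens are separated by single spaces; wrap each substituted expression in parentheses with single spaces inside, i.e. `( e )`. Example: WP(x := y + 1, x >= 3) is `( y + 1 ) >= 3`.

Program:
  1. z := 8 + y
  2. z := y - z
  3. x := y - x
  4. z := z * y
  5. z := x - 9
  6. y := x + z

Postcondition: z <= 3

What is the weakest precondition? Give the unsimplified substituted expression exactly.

post: z <= 3
stmt 6: y := x + z  -- replace 0 occurrence(s) of y with (x + z)
  => z <= 3
stmt 5: z := x - 9  -- replace 1 occurrence(s) of z with (x - 9)
  => ( x - 9 ) <= 3
stmt 4: z := z * y  -- replace 0 occurrence(s) of z with (z * y)
  => ( x - 9 ) <= 3
stmt 3: x := y - x  -- replace 1 occurrence(s) of x with (y - x)
  => ( ( y - x ) - 9 ) <= 3
stmt 2: z := y - z  -- replace 0 occurrence(s) of z with (y - z)
  => ( ( y - x ) - 9 ) <= 3
stmt 1: z := 8 + y  -- replace 0 occurrence(s) of z with (8 + y)
  => ( ( y - x ) - 9 ) <= 3

Answer: ( ( y - x ) - 9 ) <= 3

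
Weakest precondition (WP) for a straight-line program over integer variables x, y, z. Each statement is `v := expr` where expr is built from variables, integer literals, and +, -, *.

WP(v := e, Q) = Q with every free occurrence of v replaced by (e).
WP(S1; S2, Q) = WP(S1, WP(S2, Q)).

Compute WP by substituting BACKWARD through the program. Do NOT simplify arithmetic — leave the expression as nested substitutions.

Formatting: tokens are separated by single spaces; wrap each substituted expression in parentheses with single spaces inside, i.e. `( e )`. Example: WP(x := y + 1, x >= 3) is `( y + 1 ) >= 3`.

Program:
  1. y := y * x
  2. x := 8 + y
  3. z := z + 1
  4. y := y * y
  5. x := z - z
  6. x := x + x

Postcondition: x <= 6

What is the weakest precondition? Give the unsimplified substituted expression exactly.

Answer: ( ( ( z + 1 ) - ( z + 1 ) ) + ( ( z + 1 ) - ( z + 1 ) ) ) <= 6

Derivation:
post: x <= 6
stmt 6: x := x + x  -- replace 1 occurrence(s) of x with (x + x)
  => ( x + x ) <= 6
stmt 5: x := z - z  -- replace 2 occurrence(s) of x with (z - z)
  => ( ( z - z ) + ( z - z ) ) <= 6
stmt 4: y := y * y  -- replace 0 occurrence(s) of y with (y * y)
  => ( ( z - z ) + ( z - z ) ) <= 6
stmt 3: z := z + 1  -- replace 4 occurrence(s) of z with (z + 1)
  => ( ( ( z + 1 ) - ( z + 1 ) ) + ( ( z + 1 ) - ( z + 1 ) ) ) <= 6
stmt 2: x := 8 + y  -- replace 0 occurrence(s) of x with (8 + y)
  => ( ( ( z + 1 ) - ( z + 1 ) ) + ( ( z + 1 ) - ( z + 1 ) ) ) <= 6
stmt 1: y := y * x  -- replace 0 occurrence(s) of y with (y * x)
  => ( ( ( z + 1 ) - ( z + 1 ) ) + ( ( z + 1 ) - ( z + 1 ) ) ) <= 6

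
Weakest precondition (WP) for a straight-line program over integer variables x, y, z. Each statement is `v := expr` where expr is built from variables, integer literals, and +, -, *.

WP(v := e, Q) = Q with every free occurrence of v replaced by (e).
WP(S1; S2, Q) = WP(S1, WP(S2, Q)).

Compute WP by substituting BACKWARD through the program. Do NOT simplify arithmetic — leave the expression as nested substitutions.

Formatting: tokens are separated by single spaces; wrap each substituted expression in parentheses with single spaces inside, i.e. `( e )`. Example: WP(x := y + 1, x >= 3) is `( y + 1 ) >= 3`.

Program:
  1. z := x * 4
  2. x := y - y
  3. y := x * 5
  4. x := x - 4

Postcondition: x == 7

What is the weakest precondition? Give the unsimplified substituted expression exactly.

Answer: ( ( y - y ) - 4 ) == 7

Derivation:
post: x == 7
stmt 4: x := x - 4  -- replace 1 occurrence(s) of x with (x - 4)
  => ( x - 4 ) == 7
stmt 3: y := x * 5  -- replace 0 occurrence(s) of y with (x * 5)
  => ( x - 4 ) == 7
stmt 2: x := y - y  -- replace 1 occurrence(s) of x with (y - y)
  => ( ( y - y ) - 4 ) == 7
stmt 1: z := x * 4  -- replace 0 occurrence(s) of z with (x * 4)
  => ( ( y - y ) - 4 ) == 7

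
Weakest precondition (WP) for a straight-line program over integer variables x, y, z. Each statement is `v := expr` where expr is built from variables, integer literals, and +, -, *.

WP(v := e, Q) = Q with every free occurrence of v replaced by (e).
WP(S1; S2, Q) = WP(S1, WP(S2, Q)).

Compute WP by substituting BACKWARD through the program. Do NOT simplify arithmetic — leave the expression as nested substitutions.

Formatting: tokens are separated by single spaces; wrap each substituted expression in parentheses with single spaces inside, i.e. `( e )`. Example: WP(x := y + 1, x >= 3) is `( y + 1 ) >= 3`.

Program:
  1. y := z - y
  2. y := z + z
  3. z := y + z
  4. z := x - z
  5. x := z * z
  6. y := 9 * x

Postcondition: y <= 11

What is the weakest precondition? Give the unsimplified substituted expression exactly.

post: y <= 11
stmt 6: y := 9 * x  -- replace 1 occurrence(s) of y with (9 * x)
  => ( 9 * x ) <= 11
stmt 5: x := z * z  -- replace 1 occurrence(s) of x with (z * z)
  => ( 9 * ( z * z ) ) <= 11
stmt 4: z := x - z  -- replace 2 occurrence(s) of z with (x - z)
  => ( 9 * ( ( x - z ) * ( x - z ) ) ) <= 11
stmt 3: z := y + z  -- replace 2 occurrence(s) of z with (y + z)
  => ( 9 * ( ( x - ( y + z ) ) * ( x - ( y + z ) ) ) ) <= 11
stmt 2: y := z + z  -- replace 2 occurrence(s) of y with (z + z)
  => ( 9 * ( ( x - ( ( z + z ) + z ) ) * ( x - ( ( z + z ) + z ) ) ) ) <= 11
stmt 1: y := z - y  -- replace 0 occurrence(s) of y with (z - y)
  => ( 9 * ( ( x - ( ( z + z ) + z ) ) * ( x - ( ( z + z ) + z ) ) ) ) <= 11

Answer: ( 9 * ( ( x - ( ( z + z ) + z ) ) * ( x - ( ( z + z ) + z ) ) ) ) <= 11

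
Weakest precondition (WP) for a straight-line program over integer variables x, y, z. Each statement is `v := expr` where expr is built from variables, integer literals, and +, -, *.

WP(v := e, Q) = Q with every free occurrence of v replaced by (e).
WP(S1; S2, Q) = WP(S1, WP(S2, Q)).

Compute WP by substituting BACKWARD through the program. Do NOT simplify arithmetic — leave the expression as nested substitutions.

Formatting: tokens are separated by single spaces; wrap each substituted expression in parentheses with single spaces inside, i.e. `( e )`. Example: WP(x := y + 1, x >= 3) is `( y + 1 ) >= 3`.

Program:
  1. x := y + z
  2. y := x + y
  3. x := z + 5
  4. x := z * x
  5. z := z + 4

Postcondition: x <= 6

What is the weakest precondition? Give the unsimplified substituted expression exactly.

Answer: ( z * ( z + 5 ) ) <= 6

Derivation:
post: x <= 6
stmt 5: z := z + 4  -- replace 0 occurrence(s) of z with (z + 4)
  => x <= 6
stmt 4: x := z * x  -- replace 1 occurrence(s) of x with (z * x)
  => ( z * x ) <= 6
stmt 3: x := z + 5  -- replace 1 occurrence(s) of x with (z + 5)
  => ( z * ( z + 5 ) ) <= 6
stmt 2: y := x + y  -- replace 0 occurrence(s) of y with (x + y)
  => ( z * ( z + 5 ) ) <= 6
stmt 1: x := y + z  -- replace 0 occurrence(s) of x with (y + z)
  => ( z * ( z + 5 ) ) <= 6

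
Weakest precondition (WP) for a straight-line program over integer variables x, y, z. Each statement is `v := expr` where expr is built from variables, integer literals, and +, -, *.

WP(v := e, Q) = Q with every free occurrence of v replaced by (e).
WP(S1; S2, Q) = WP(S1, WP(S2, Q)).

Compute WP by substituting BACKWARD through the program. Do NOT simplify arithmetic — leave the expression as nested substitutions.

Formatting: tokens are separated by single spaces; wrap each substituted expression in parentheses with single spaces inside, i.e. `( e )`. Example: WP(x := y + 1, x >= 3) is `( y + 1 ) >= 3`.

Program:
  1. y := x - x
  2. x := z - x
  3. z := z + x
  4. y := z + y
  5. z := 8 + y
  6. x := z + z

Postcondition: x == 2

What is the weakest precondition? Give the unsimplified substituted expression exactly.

Answer: ( ( 8 + ( ( z + ( z - x ) ) + ( x - x ) ) ) + ( 8 + ( ( z + ( z - x ) ) + ( x - x ) ) ) ) == 2

Derivation:
post: x == 2
stmt 6: x := z + z  -- replace 1 occurrence(s) of x with (z + z)
  => ( z + z ) == 2
stmt 5: z := 8 + y  -- replace 2 occurrence(s) of z with (8 + y)
  => ( ( 8 + y ) + ( 8 + y ) ) == 2
stmt 4: y := z + y  -- replace 2 occurrence(s) of y with (z + y)
  => ( ( 8 + ( z + y ) ) + ( 8 + ( z + y ) ) ) == 2
stmt 3: z := z + x  -- replace 2 occurrence(s) of z with (z + x)
  => ( ( 8 + ( ( z + x ) + y ) ) + ( 8 + ( ( z + x ) + y ) ) ) == 2
stmt 2: x := z - x  -- replace 2 occurrence(s) of x with (z - x)
  => ( ( 8 + ( ( z + ( z - x ) ) + y ) ) + ( 8 + ( ( z + ( z - x ) ) + y ) ) ) == 2
stmt 1: y := x - x  -- replace 2 occurrence(s) of y with (x - x)
  => ( ( 8 + ( ( z + ( z - x ) ) + ( x - x ) ) ) + ( 8 + ( ( z + ( z - x ) ) + ( x - x ) ) ) ) == 2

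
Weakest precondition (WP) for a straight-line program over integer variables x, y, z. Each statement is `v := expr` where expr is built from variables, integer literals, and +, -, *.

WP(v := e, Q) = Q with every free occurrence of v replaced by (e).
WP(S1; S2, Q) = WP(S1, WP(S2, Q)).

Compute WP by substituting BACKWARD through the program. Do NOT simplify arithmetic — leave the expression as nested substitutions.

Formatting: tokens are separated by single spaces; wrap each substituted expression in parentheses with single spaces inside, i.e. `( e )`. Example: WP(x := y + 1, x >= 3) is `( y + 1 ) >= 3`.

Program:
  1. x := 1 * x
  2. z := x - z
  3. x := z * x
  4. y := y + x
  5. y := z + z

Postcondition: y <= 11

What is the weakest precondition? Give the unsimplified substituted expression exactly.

post: y <= 11
stmt 5: y := z + z  -- replace 1 occurrence(s) of y with (z + z)
  => ( z + z ) <= 11
stmt 4: y := y + x  -- replace 0 occurrence(s) of y with (y + x)
  => ( z + z ) <= 11
stmt 3: x := z * x  -- replace 0 occurrence(s) of x with (z * x)
  => ( z + z ) <= 11
stmt 2: z := x - z  -- replace 2 occurrence(s) of z with (x - z)
  => ( ( x - z ) + ( x - z ) ) <= 11
stmt 1: x := 1 * x  -- replace 2 occurrence(s) of x with (1 * x)
  => ( ( ( 1 * x ) - z ) + ( ( 1 * x ) - z ) ) <= 11

Answer: ( ( ( 1 * x ) - z ) + ( ( 1 * x ) - z ) ) <= 11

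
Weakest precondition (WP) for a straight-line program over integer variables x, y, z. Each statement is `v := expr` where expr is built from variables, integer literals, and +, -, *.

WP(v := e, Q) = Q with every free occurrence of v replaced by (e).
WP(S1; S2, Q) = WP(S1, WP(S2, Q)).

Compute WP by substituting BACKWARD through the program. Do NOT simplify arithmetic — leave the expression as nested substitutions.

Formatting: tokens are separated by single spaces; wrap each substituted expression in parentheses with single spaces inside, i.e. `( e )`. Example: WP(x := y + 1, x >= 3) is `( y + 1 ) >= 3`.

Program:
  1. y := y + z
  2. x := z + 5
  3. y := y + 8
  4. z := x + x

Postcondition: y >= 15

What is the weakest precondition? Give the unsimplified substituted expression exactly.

post: y >= 15
stmt 4: z := x + x  -- replace 0 occurrence(s) of z with (x + x)
  => y >= 15
stmt 3: y := y + 8  -- replace 1 occurrence(s) of y with (y + 8)
  => ( y + 8 ) >= 15
stmt 2: x := z + 5  -- replace 0 occurrence(s) of x with (z + 5)
  => ( y + 8 ) >= 15
stmt 1: y := y + z  -- replace 1 occurrence(s) of y with (y + z)
  => ( ( y + z ) + 8 ) >= 15

Answer: ( ( y + z ) + 8 ) >= 15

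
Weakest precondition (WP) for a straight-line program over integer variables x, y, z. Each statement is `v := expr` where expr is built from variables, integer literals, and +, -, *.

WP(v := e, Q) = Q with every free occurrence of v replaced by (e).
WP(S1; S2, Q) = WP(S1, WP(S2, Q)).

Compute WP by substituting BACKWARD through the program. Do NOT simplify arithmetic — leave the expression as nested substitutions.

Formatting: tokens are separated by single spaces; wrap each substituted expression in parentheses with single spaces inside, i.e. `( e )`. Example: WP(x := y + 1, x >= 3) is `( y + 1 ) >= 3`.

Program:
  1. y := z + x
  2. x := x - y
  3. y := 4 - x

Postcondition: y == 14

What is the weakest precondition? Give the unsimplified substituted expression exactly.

post: y == 14
stmt 3: y := 4 - x  -- replace 1 occurrence(s) of y with (4 - x)
  => ( 4 - x ) == 14
stmt 2: x := x - y  -- replace 1 occurrence(s) of x with (x - y)
  => ( 4 - ( x - y ) ) == 14
stmt 1: y := z + x  -- replace 1 occurrence(s) of y with (z + x)
  => ( 4 - ( x - ( z + x ) ) ) == 14

Answer: ( 4 - ( x - ( z + x ) ) ) == 14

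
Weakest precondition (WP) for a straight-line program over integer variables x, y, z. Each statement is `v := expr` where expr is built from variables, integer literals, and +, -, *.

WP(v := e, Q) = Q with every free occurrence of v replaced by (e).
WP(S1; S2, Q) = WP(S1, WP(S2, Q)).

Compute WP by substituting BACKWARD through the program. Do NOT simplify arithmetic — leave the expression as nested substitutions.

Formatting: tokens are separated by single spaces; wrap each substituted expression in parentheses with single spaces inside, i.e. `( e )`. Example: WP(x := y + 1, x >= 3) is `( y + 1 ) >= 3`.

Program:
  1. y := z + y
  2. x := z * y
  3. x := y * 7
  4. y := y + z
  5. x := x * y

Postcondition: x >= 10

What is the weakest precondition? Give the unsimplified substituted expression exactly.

Answer: ( ( ( z + y ) * 7 ) * ( ( z + y ) + z ) ) >= 10

Derivation:
post: x >= 10
stmt 5: x := x * y  -- replace 1 occurrence(s) of x with (x * y)
  => ( x * y ) >= 10
stmt 4: y := y + z  -- replace 1 occurrence(s) of y with (y + z)
  => ( x * ( y + z ) ) >= 10
stmt 3: x := y * 7  -- replace 1 occurrence(s) of x with (y * 7)
  => ( ( y * 7 ) * ( y + z ) ) >= 10
stmt 2: x := z * y  -- replace 0 occurrence(s) of x with (z * y)
  => ( ( y * 7 ) * ( y + z ) ) >= 10
stmt 1: y := z + y  -- replace 2 occurrence(s) of y with (z + y)
  => ( ( ( z + y ) * 7 ) * ( ( z + y ) + z ) ) >= 10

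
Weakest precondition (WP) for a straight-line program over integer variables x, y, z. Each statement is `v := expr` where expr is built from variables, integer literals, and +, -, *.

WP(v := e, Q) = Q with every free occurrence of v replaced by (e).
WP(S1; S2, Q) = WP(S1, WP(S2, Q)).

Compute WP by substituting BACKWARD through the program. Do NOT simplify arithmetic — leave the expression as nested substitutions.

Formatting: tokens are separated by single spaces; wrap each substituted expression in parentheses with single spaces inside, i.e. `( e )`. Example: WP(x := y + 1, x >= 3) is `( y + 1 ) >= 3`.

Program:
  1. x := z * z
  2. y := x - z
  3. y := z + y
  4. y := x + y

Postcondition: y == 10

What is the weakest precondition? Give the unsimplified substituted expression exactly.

post: y == 10
stmt 4: y := x + y  -- replace 1 occurrence(s) of y with (x + y)
  => ( x + y ) == 10
stmt 3: y := z + y  -- replace 1 occurrence(s) of y with (z + y)
  => ( x + ( z + y ) ) == 10
stmt 2: y := x - z  -- replace 1 occurrence(s) of y with (x - z)
  => ( x + ( z + ( x - z ) ) ) == 10
stmt 1: x := z * z  -- replace 2 occurrence(s) of x with (z * z)
  => ( ( z * z ) + ( z + ( ( z * z ) - z ) ) ) == 10

Answer: ( ( z * z ) + ( z + ( ( z * z ) - z ) ) ) == 10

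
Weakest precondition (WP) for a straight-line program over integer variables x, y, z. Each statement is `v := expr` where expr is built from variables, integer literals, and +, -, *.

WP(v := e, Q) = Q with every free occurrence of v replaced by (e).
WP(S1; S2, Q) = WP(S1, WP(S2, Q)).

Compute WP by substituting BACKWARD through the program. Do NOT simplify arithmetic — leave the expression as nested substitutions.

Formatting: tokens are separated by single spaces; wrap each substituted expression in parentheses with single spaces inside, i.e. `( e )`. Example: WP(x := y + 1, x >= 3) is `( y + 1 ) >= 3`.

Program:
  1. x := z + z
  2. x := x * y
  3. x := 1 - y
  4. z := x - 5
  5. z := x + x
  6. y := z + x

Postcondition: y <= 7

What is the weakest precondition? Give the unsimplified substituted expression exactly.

post: y <= 7
stmt 6: y := z + x  -- replace 1 occurrence(s) of y with (z + x)
  => ( z + x ) <= 7
stmt 5: z := x + x  -- replace 1 occurrence(s) of z with (x + x)
  => ( ( x + x ) + x ) <= 7
stmt 4: z := x - 5  -- replace 0 occurrence(s) of z with (x - 5)
  => ( ( x + x ) + x ) <= 7
stmt 3: x := 1 - y  -- replace 3 occurrence(s) of x with (1 - y)
  => ( ( ( 1 - y ) + ( 1 - y ) ) + ( 1 - y ) ) <= 7
stmt 2: x := x * y  -- replace 0 occurrence(s) of x with (x * y)
  => ( ( ( 1 - y ) + ( 1 - y ) ) + ( 1 - y ) ) <= 7
stmt 1: x := z + z  -- replace 0 occurrence(s) of x with (z + z)
  => ( ( ( 1 - y ) + ( 1 - y ) ) + ( 1 - y ) ) <= 7

Answer: ( ( ( 1 - y ) + ( 1 - y ) ) + ( 1 - y ) ) <= 7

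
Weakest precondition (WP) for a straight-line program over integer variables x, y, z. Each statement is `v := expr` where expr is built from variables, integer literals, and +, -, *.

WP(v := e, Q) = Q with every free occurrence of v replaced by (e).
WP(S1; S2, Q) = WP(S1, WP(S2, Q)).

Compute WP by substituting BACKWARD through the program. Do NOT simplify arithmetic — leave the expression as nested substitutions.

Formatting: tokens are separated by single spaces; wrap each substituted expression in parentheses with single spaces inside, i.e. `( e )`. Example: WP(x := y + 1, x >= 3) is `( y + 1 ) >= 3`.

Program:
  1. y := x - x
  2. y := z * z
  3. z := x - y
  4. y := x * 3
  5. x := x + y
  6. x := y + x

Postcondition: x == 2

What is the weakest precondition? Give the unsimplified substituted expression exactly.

post: x == 2
stmt 6: x := y + x  -- replace 1 occurrence(s) of x with (y + x)
  => ( y + x ) == 2
stmt 5: x := x + y  -- replace 1 occurrence(s) of x with (x + y)
  => ( y + ( x + y ) ) == 2
stmt 4: y := x * 3  -- replace 2 occurrence(s) of y with (x * 3)
  => ( ( x * 3 ) + ( x + ( x * 3 ) ) ) == 2
stmt 3: z := x - y  -- replace 0 occurrence(s) of z with (x - y)
  => ( ( x * 3 ) + ( x + ( x * 3 ) ) ) == 2
stmt 2: y := z * z  -- replace 0 occurrence(s) of y with (z * z)
  => ( ( x * 3 ) + ( x + ( x * 3 ) ) ) == 2
stmt 1: y := x - x  -- replace 0 occurrence(s) of y with (x - x)
  => ( ( x * 3 ) + ( x + ( x * 3 ) ) ) == 2

Answer: ( ( x * 3 ) + ( x + ( x * 3 ) ) ) == 2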